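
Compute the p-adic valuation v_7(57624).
v_7(57624) = 4

v_7(n) is the largest exponent k such that 7^k divides n. Factor out: 57624 = 7^4 · 24. (Sign doesn't affect v_p.) So v_7(57624) = 4.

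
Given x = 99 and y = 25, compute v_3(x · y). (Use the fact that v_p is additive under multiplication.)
v_3(2475) = 2

v_p(x) = 2 (factor: 99 = 3^2 · 11); v_p(y) = 0 (factor: 25 = 3^0 · 25). Additivity: v_p(xy) = v_p(x) + v_p(y) = 2 + 0 = 2. (Direct check: xy = 2475 = 3^2 · (275).)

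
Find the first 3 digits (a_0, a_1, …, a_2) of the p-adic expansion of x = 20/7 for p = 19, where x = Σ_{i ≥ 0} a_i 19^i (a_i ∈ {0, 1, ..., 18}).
(a_0, …, a_2) = (11, 5, 16)

v_19(20/7) = 0 (numerator and denominator both coprime to 19), so x ∈ ℤ_19^×. Compute digits iteratively via a_i = x_i mod 19, x_{i+1} = (x_i − a_i)/19, with x_0 = x:
  x_0 = 20/7;  a_0 = 11;  x_1 = (x_0 − 11)/19 = -3/7
  x_1 = -3/7;  a_1 = 5;  x_2 = (x_1 − 5)/19 = -2/7
  x_2 = -2/7;  a_2 = 16;  x_3 = (x_2 − 16)/19 = -6/7
Digits: (11, 5, 16).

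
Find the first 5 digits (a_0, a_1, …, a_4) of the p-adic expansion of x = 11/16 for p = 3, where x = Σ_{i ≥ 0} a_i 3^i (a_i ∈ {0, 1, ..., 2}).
(a_0, …, a_4) = (2, 2, 2, 0, 1)

v_3(11/16) = 0 (numerator and denominator both coprime to 3), so x ∈ ℤ_3^×. Compute digits iteratively via a_i = x_i mod 3, x_{i+1} = (x_i − a_i)/3, with x_0 = x:
  x_0 = 11/16;  a_0 = 2;  x_1 = (x_0 − 2)/3 = -7/16
  x_1 = -7/16;  a_1 = 2;  x_2 = (x_1 − 2)/3 = -13/16
  x_2 = -13/16;  a_2 = 2;  x_3 = (x_2 − 2)/3 = -15/16
  x_3 = -15/16;  a_3 = 0;  x_4 = (x_3 − 0)/3 = -5/16
  x_4 = -5/16;  a_4 = 1;  x_5 = (x_4 − 1)/3 = -7/16
Digits: (2, 2, 2, 0, 1).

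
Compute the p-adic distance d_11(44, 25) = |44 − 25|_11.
d_11(44, 25) = 1

Step 1 — x − y = 44 − 25 = 19. Step 2 — v_11(19) = 0 (factor: 19 = (11^0 · 19); the sign does not affect v_p). Step 3 — |x − y|_11 = 11^{0} = 1.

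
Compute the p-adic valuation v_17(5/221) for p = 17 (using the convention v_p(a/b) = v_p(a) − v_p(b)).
v_17(5/221) = -1

Factor powers of 17 from the numerator and denominator of the reduced fraction: 5 = 17^0 · 5 and 221 = 17^1 · 13. Apply v_p(a/b) = v_p(a) − v_p(b): v_17(5/221) = 0 − 1 = -1.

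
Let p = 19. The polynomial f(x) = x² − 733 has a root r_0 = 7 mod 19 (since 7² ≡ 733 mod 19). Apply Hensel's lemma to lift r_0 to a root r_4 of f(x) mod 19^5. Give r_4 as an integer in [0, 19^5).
r_4 = 1682780 (mod 2476099)

Hensel's recurrence: r_{i+1} = r_i − f(r_i)·(f′(r_i))^{-1} mod 19^{i+2}, with f′(x) = 2x. Iterate:
  r_0 = 7 (mod 19)
  r_1 = 159 (mod 361)
  r_2 = 2325 (mod 6859)
  r_3 = 118928 (mod 130321)
  r_4 = 1682780 (mod 2476099)
Final: r_4 = 1682780, and one checks f(r_4) ≡ 0 mod 19^5.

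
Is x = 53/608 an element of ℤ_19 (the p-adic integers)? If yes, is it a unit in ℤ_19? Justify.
x ∉ ℤ_19 (v_19(x) = -1 < 0)

ℤ_19 = {x ∈ ℚ_19 : v_19(x) ≥ 0} and ℤ_19^× = {x ∈ ℤ_19 : v_19(x) = 0}. Here v_19(53/608) = v_19(num) − v_19(den) = -1; compare against these criteria.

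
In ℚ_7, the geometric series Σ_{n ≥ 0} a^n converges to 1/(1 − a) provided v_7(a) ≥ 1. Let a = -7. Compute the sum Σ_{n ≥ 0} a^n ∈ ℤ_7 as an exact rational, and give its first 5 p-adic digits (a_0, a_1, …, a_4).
Σ a^n = 1/(1 − a) = 1/8;  first 5 digits = (1, 6, 0, 6, 0)

v_7(a) = 1 ≥ 1, so the series converges in ℤ_7 to 1/(1 − a) = 1/(1 − (-7)) = 1/8. Expand this rational in ℤ_7: compute digits iteratively via d_i = x_i mod 7, x_{i+1} = (x_i − d_i)/7. The first 5 digits are (1, 6, 0, 6, 0).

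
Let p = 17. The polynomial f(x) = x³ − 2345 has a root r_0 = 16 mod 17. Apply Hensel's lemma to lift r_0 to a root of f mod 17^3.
r_2 = 3093 (mod 4913)

Hensel: r_{i+1} = r_i − f(r_i)/f′(r_i) mod 17^{i+2}, where f′(x) = 3x². Iterate:
  r_0 = 16 (mod 17)
  r_1 = 203 (mod 289)
  r_2 = 3093 (mod 4913)
Final: r = 3093 with f(r) ≡ 0 mod 17^3.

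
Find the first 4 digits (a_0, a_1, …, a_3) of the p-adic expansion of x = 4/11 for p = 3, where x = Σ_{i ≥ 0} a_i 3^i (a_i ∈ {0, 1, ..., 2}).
(a_0, …, a_3) = (2, 0, 2, 2)

v_3(4/11) = 0 (numerator and denominator both coprime to 3), so x ∈ ℤ_3^×. Compute digits iteratively via a_i = x_i mod 3, x_{i+1} = (x_i − a_i)/3, with x_0 = x:
  x_0 = 4/11;  a_0 = 2;  x_1 = (x_0 − 2)/3 = -6/11
  x_1 = -6/11;  a_1 = 0;  x_2 = (x_1 − 0)/3 = -2/11
  x_2 = -2/11;  a_2 = 2;  x_3 = (x_2 − 2)/3 = -8/11
  x_3 = -8/11;  a_3 = 2;  x_4 = (x_3 − 2)/3 = -10/11
Digits: (2, 0, 2, 2).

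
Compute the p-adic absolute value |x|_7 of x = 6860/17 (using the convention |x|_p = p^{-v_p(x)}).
|6860/17|_7 = 1/343

Step 1 — compute v_7(x) by factoring powers of 7 out of the numerator and denominator: v_7(6860/17) = 3. Step 2 — apply |x|_p = p^{-v_p(x)} = 7^{-3} = 1/343.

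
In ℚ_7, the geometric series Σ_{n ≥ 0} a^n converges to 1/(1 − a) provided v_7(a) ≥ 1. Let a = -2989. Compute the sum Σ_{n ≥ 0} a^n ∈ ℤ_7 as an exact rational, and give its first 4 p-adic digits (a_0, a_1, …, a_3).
Σ a^n = 1/(1 − a) = 1/2990;  first 4 digits = (1, 0, 2, 5)

v_7(a) = 2 ≥ 1, so the series converges in ℤ_7 to 1/(1 − a) = 1/(1 − (-2989)) = 1/2990. Expand this rational in ℤ_7: compute digits iteratively via d_i = x_i mod 7, x_{i+1} = (x_i − d_i)/7. The first 4 digits are (1, 0, 2, 5).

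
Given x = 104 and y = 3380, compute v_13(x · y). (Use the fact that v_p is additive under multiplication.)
v_13(351520) = 3

v_p(x) = 1 (factor: 104 = 13^1 · 8); v_p(y) = 2 (factor: 3380 = 13^2 · 20). Additivity: v_p(xy) = v_p(x) + v_p(y) = 1 + 2 = 3. (Direct check: xy = 351520 = 13^3 · (160).)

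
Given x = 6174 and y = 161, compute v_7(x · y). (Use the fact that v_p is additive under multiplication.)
v_7(994014) = 4

v_p(x) = 3 (factor: 6174 = 7^3 · 18); v_p(y) = 1 (factor: 161 = 7^1 · 23). Additivity: v_p(xy) = v_p(x) + v_p(y) = 3 + 1 = 4. (Direct check: xy = 994014 = 7^4 · (414).)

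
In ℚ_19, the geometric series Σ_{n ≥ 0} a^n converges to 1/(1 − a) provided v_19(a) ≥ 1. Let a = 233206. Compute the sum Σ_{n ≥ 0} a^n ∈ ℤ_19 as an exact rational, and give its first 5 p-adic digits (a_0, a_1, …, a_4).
Σ a^n = 1/(1 − a) = -1/233205;  first 5 digits = (1, 0, 0, 15, 1)

v_19(a) = 3 ≥ 1, so the series converges in ℤ_19 to 1/(1 − a) = 1/(1 − 233206) = -1/233205. Expand this rational in ℤ_19: compute digits iteratively via d_i = x_i mod 19, x_{i+1} = (x_i − d_i)/19. The first 5 digits are (1, 0, 0, 15, 1).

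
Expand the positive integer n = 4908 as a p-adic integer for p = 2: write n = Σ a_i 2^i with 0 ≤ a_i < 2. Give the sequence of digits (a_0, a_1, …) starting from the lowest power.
(a_0, a_1, …) = (0, 0, 1, 1, 0, 1, 0, 0, 1, 1, 0, 0, 1)

Repeated division by 2 gives the digits low-to-high: 4908 = 1·2^2 + 1·2^3 + 1·2^5 + 1·2^8 + 1·2^9 + 1·2^12. Digit sequence: (0, 0, 1, 1, 0, 1, 0, 0, 1, 1, 0, 0, 1).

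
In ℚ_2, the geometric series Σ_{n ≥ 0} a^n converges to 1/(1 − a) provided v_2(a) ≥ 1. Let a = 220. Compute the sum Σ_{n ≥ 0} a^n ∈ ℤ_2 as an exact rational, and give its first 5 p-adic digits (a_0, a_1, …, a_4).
Σ a^n = 1/(1 − a) = -1/219;  first 5 digits = (1, 0, 1, 1, 0)

v_2(a) = 2 ≥ 1, so the series converges in ℤ_2 to 1/(1 − a) = 1/(1 − 220) = -1/219. Expand this rational in ℤ_2: compute digits iteratively via d_i = x_i mod 2, x_{i+1} = (x_i − d_i)/2. The first 5 digits are (1, 0, 1, 1, 0).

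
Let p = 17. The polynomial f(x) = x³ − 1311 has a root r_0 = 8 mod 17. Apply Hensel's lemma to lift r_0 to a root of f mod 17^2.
r_1 = 110 (mod 289)

Hensel: r_{i+1} = r_i − f(r_i)/f′(r_i) mod 17^{i+2}, where f′(x) = 3x². Iterate:
  r_0 = 8 (mod 17)
  r_1 = 110 (mod 289)
Final: r = 110 with f(r) ≡ 0 mod 17^2.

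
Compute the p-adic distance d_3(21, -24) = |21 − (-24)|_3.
d_3(21, -24) = 1/9

Step 1 — x − y = 21 − (-24) = 45. Step 2 — v_3(45) = 2 (factor: 45 = (3^2 · 5); the sign does not affect v_p). Step 3 — |x − y|_3 = 3^{-2} = 1/9.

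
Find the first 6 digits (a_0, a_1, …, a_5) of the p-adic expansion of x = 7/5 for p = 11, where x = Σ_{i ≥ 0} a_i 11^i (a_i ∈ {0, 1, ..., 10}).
(a_0, …, a_5) = (8, 6, 6, 6, 6, 6)

v_11(7/5) = 0 (numerator and denominator both coprime to 11), so x ∈ ℤ_11^×. Compute digits iteratively via a_i = x_i mod 11, x_{i+1} = (x_i − a_i)/11, with x_0 = x:
  x_0 = 7/5;  a_0 = 8;  x_1 = (x_0 − 8)/11 = -3/5
  x_1 = -3/5;  a_1 = 6;  x_2 = (x_1 − 6)/11 = -3/5
  x_2 = -3/5;  a_2 = 6;  x_3 = (x_2 − 6)/11 = -3/5
  x_3 = -3/5;  a_3 = 6;  x_4 = (x_3 − 6)/11 = -3/5
  x_4 = -3/5;  a_4 = 6;  x_5 = (x_4 − 6)/11 = -3/5
  x_5 = -3/5;  a_5 = 6;  x_6 = (x_5 − 6)/11 = -3/5
Digits: (8, 6, 6, 6, 6, 6).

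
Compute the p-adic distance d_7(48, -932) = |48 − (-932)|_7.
d_7(48, -932) = 1/49

Step 1 — x − y = 48 − (-932) = 980. Step 2 — v_7(980) = 2 (factor: 980 = (7^2 · 20); the sign does not affect v_p). Step 3 — |x − y|_7 = 7^{-2} = 1/49.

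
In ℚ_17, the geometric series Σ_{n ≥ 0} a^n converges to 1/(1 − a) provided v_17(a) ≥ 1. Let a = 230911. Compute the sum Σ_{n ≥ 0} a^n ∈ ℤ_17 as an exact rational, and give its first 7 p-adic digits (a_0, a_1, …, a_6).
Σ a^n = 1/(1 − a) = -1/230910;  first 7 digits = (1, 0, 0, 13, 2, 0, 16)

v_17(a) = 3 ≥ 1, so the series converges in ℤ_17 to 1/(1 − a) = 1/(1 − 230911) = -1/230910. Expand this rational in ℤ_17: compute digits iteratively via d_i = x_i mod 17, x_{i+1} = (x_i − d_i)/17. The first 7 digits are (1, 0, 0, 13, 2, 0, 16).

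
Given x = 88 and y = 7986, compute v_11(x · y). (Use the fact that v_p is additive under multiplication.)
v_11(702768) = 4

v_p(x) = 1 (factor: 88 = 11^1 · 8); v_p(y) = 3 (factor: 7986 = 11^3 · 6). Additivity: v_p(xy) = v_p(x) + v_p(y) = 1 + 3 = 4. (Direct check: xy = 702768 = 11^4 · (48).)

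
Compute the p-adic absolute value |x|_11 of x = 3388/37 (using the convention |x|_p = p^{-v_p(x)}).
|3388/37|_11 = 1/121

Step 1 — compute v_11(x) by factoring powers of 11 out of the numerator and denominator: v_11(3388/37) = 2. Step 2 — apply |x|_p = p^{-v_p(x)} = 11^{-2} = 1/121.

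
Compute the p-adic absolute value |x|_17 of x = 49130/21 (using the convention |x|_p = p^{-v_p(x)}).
|49130/21|_17 = 1/4913

Step 1 — compute v_17(x) by factoring powers of 17 out of the numerator and denominator: v_17(49130/21) = 3. Step 2 — apply |x|_p = p^{-v_p(x)} = 17^{-3} = 1/4913.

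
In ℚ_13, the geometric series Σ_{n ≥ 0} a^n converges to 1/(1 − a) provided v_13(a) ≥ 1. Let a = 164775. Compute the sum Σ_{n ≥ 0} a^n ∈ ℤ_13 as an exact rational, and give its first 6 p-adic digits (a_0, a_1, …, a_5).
Σ a^n = 1/(1 − a) = -1/164774;  first 6 digits = (1, 0, 0, 10, 5, 0)

v_13(a) = 3 ≥ 1, so the series converges in ℤ_13 to 1/(1 − a) = 1/(1 − 164775) = -1/164774. Expand this rational in ℤ_13: compute digits iteratively via d_i = x_i mod 13, x_{i+1} = (x_i − d_i)/13. The first 6 digits are (1, 0, 0, 10, 5, 0).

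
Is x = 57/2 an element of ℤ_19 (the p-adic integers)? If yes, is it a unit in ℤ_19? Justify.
x ∈ ℤ_19 but not a unit; v_19(x) = 1 > 0

ℤ_19 = {x ∈ ℚ_19 : v_19(x) ≥ 0} and ℤ_19^× = {x ∈ ℤ_19 : v_19(x) = 0}. Here v_19(57/2) = v_19(num) − v_19(den) = 1; compare against these criteria.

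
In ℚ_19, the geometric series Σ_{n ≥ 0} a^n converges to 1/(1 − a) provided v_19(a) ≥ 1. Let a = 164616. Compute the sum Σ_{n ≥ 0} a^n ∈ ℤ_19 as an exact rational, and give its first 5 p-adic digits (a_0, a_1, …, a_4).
Σ a^n = 1/(1 − a) = -1/164615;  first 5 digits = (1, 0, 0, 5, 1)

v_19(a) = 3 ≥ 1, so the series converges in ℤ_19 to 1/(1 − a) = 1/(1 − 164616) = -1/164615. Expand this rational in ℤ_19: compute digits iteratively via d_i = x_i mod 19, x_{i+1} = (x_i − d_i)/19. The first 5 digits are (1, 0, 0, 5, 1).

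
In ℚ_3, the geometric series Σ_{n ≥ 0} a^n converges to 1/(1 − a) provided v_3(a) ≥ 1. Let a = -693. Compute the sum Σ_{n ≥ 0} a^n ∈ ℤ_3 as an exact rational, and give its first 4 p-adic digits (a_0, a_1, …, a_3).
Σ a^n = 1/(1 − a) = 1/694;  first 4 digits = (1, 0, 1, 1)

v_3(a) = 2 ≥ 1, so the series converges in ℤ_3 to 1/(1 − a) = 1/(1 − (-693)) = 1/694. Expand this rational in ℤ_3: compute digits iteratively via d_i = x_i mod 3, x_{i+1} = (x_i − d_i)/3. The first 4 digits are (1, 0, 1, 1).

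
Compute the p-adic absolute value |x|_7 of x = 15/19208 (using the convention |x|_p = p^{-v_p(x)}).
|15/19208|_7 = 2401

Step 1 — compute v_7(x) by factoring powers of 7 out of the numerator and denominator: v_7(15/19208) = -4. Step 2 — apply |x|_p = p^{-v_p(x)} = 7^{4} = 2401.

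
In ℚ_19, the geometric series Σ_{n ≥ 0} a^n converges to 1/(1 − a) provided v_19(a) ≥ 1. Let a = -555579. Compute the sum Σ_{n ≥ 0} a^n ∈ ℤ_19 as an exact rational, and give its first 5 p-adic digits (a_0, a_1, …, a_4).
Σ a^n = 1/(1 − a) = 1/555580;  first 5 digits = (1, 0, 0, 14, 14)

v_19(a) = 3 ≥ 1, so the series converges in ℤ_19 to 1/(1 − a) = 1/(1 − (-555579)) = 1/555580. Expand this rational in ℤ_19: compute digits iteratively via d_i = x_i mod 19, x_{i+1} = (x_i − d_i)/19. The first 5 digits are (1, 0, 0, 14, 14).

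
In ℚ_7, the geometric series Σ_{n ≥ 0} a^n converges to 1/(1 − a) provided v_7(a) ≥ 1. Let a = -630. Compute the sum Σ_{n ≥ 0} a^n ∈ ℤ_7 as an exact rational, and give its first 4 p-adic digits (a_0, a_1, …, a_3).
Σ a^n = 1/(1 − a) = 1/631;  first 4 digits = (1, 1, 2, 1)

v_7(a) = 1 ≥ 1, so the series converges in ℤ_7 to 1/(1 − a) = 1/(1 − (-630)) = 1/631. Expand this rational in ℤ_7: compute digits iteratively via d_i = x_i mod 7, x_{i+1} = (x_i − d_i)/7. The first 4 digits are (1, 1, 2, 1).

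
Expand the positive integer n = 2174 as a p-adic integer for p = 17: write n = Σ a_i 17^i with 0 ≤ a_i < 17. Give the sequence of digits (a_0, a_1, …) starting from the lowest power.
(a_0, a_1, …) = (15, 8, 7)

Repeated division by 17 gives the digits low-to-high: 2174 = 15 + 8·17^1 + 7·17^2. Digit sequence: (15, 8, 7).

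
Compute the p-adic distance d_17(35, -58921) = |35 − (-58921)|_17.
d_17(35, -58921) = 1/4913

Step 1 — x − y = 35 − (-58921) = 58956. Step 2 — v_17(58956) = 3 (factor: 58956 = (17^3 · 12); the sign does not affect v_p). Step 3 — |x − y|_17 = 17^{-3} = 1/4913.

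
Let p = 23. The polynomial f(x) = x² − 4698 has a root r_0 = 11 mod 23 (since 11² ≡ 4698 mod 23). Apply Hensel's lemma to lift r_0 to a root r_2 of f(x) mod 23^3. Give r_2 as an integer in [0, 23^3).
r_2 = 9188 (mod 12167)

Hensel's recurrence: r_{i+1} = r_i − f(r_i)·(f′(r_i))^{-1} mod 23^{i+2}, with f′(x) = 2x. Iterate:
  r_0 = 11 (mod 23)
  r_1 = 195 (mod 529)
  r_2 = 9188 (mod 12167)
Final: r_2 = 9188, and one checks f(r_2) ≡ 0 mod 23^3.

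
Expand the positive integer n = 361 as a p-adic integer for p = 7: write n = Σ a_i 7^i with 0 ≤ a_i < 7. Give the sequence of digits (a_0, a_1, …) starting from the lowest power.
(a_0, a_1, …) = (4, 2, 0, 1)

Repeated division by 7 gives the digits low-to-high: 361 = 4 + 2·7^1 + 1·7^3. Digit sequence: (4, 2, 0, 1).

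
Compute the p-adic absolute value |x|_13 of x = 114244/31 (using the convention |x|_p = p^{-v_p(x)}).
|114244/31|_13 = 1/28561

Step 1 — compute v_13(x) by factoring powers of 13 out of the numerator and denominator: v_13(114244/31) = 4. Step 2 — apply |x|_p = p^{-v_p(x)} = 13^{-4} = 1/28561.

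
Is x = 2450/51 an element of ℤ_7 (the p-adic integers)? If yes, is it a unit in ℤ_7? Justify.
x ∈ ℤ_7 but not a unit; v_7(x) = 2 > 0

ℤ_7 = {x ∈ ℚ_7 : v_7(x) ≥ 0} and ℤ_7^× = {x ∈ ℤ_7 : v_7(x) = 0}. Here v_7(2450/51) = v_7(num) − v_7(den) = 2; compare against these criteria.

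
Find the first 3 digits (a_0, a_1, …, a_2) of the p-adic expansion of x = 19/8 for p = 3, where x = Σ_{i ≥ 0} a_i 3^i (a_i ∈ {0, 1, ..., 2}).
(a_0, …, a_2) = (2, 2, 2)

v_3(19/8) = 0 (numerator and denominator both coprime to 3), so x ∈ ℤ_3^×. Compute digits iteratively via a_i = x_i mod 3, x_{i+1} = (x_i − a_i)/3, with x_0 = x:
  x_0 = 19/8;  a_0 = 2;  x_1 = (x_0 − 2)/3 = 1/8
  x_1 = 1/8;  a_1 = 2;  x_2 = (x_1 − 2)/3 = -5/8
  x_2 = -5/8;  a_2 = 2;  x_3 = (x_2 − 2)/3 = -7/8
Digits: (2, 2, 2).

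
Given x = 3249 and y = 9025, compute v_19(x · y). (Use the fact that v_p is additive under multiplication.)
v_19(29322225) = 4

v_p(x) = 2 (factor: 3249 = 19^2 · 9); v_p(y) = 2 (factor: 9025 = 19^2 · 25). Additivity: v_p(xy) = v_p(x) + v_p(y) = 2 + 2 = 4. (Direct check: xy = 29322225 = 19^4 · (225).)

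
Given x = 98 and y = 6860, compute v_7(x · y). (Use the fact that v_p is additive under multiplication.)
v_7(672280) = 5

v_p(x) = 2 (factor: 98 = 7^2 · 2); v_p(y) = 3 (factor: 6860 = 7^3 · 20). Additivity: v_p(xy) = v_p(x) + v_p(y) = 2 + 3 = 5. (Direct check: xy = 672280 = 7^5 · (40).)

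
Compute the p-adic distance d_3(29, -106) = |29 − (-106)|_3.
d_3(29, -106) = 1/27

Step 1 — x − y = 29 − (-106) = 135. Step 2 — v_3(135) = 3 (factor: 135 = (3^3 · 5); the sign does not affect v_p). Step 3 — |x − y|_3 = 3^{-3} = 1/27.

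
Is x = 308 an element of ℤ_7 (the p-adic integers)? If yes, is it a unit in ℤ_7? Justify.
x ∈ ℤ_7 but not a unit; v_7(x) = 1 > 0

ℤ_7 = {x ∈ ℚ_7 : v_7(x) ≥ 0} and ℤ_7^× = {x ∈ ℤ_7 : v_7(x) = 0}. Here v_7(308) = v_7(num) − v_7(den) = 1; compare against these criteria.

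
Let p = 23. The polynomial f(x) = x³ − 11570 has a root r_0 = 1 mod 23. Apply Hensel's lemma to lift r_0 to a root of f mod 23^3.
r_2 = 7384 (mod 12167)

Hensel: r_{i+1} = r_i − f(r_i)/f′(r_i) mod 23^{i+2}, where f′(x) = 3x². Iterate:
  r_0 = 1 (mod 23)
  r_1 = 507 (mod 529)
  r_2 = 7384 (mod 12167)
Final: r = 7384 with f(r) ≡ 0 mod 23^3.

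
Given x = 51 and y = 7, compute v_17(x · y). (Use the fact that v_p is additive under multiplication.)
v_17(357) = 1

v_p(x) = 1 (factor: 51 = 17^1 · 3); v_p(y) = 0 (factor: 7 = 17^0 · 7). Additivity: v_p(xy) = v_p(x) + v_p(y) = 1 + 0 = 1. (Direct check: xy = 357 = 17^1 · (21).)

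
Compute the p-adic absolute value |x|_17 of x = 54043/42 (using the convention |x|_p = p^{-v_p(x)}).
|54043/42|_17 = 1/4913

Step 1 — compute v_17(x) by factoring powers of 17 out of the numerator and denominator: v_17(54043/42) = 3. Step 2 — apply |x|_p = p^{-v_p(x)} = 17^{-3} = 1/4913.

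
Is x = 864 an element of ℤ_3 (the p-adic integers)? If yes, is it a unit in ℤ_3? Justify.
x ∈ ℤ_3 but not a unit; v_3(x) = 3 > 0

ℤ_3 = {x ∈ ℚ_3 : v_3(x) ≥ 0} and ℤ_3^× = {x ∈ ℤ_3 : v_3(x) = 0}. Here v_3(864) = v_3(num) − v_3(den) = 3; compare against these criteria.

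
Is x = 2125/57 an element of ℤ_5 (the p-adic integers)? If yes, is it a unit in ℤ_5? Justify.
x ∈ ℤ_5 but not a unit; v_5(x) = 3 > 0

ℤ_5 = {x ∈ ℚ_5 : v_5(x) ≥ 0} and ℤ_5^× = {x ∈ ℤ_5 : v_5(x) = 0}. Here v_5(2125/57) = v_5(num) − v_5(den) = 3; compare against these criteria.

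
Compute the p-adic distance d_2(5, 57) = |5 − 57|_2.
d_2(5, 57) = 1/4

Step 1 — x − y = 5 − 57 = -52. Step 2 — v_2(-52) = 2 (factor: -52 = −(2^2 · 13); the sign does not affect v_p). Step 3 — |x − y|_2 = 2^{-2} = 1/4.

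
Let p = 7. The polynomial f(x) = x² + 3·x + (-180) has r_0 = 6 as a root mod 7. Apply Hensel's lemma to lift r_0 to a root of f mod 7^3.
r_2 = 328 (mod 343)

Hensel: r_{i+1} = r_i − f(r_i)·(f′(r_i))^{-1} mod 7^{i+2}, f′(x) = 2x + 3. Iterate:
  r_0 = 6 (mod 7)
  r_1 = 34 (mod 49)
  r_2 = 328 (mod 343)
Final: r = 328 satisfies f(r) ≡ 0 mod 7^3.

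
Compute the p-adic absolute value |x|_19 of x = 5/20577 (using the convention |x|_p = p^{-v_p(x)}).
|5/20577|_19 = 6859

Step 1 — compute v_19(x) by factoring powers of 19 out of the numerator and denominator: v_19(5/20577) = -3. Step 2 — apply |x|_p = p^{-v_p(x)} = 19^{3} = 6859.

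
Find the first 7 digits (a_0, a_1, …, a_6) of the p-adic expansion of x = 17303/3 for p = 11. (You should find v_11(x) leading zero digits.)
(a_0, …, a_6) = (0, 0, 0, 8, 7, 3, 7)

v_11(17303/3) = 3, so a_0 = ... = a_2 = 0. Factor out: x = 11^3 · u with u = 13/3 a unit in ℤ_11. Expand u iteratively via a_{v+i} = u_i mod 11, u_{i+1} = (u_i − a_{v+i})/11:
  u_0 = 13/3;  a_3 = 8;  u_1 = (u_0 − 8)/11 = -1/3
  u_1 = -1/3;  a_4 = 7;  u_2 = (u_1 − 7)/11 = -2/3
  u_2 = -2/3;  a_5 = 3;  u_3 = (u_2 − 3)/11 = -1/3
  u_3 = -1/3;  a_6 = 7;  u_4 = (u_3 − 7)/11 = -2/3
Digits: (0, 0, 0, 8, 7, 3, 7).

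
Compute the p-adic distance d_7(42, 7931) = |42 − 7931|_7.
d_7(42, 7931) = 1/343

Step 1 — x − y = 42 − 7931 = -7889. Step 2 — v_7(-7889) = 3 (factor: -7889 = −(7^3 · 23); the sign does not affect v_p). Step 3 — |x − y|_7 = 7^{-3} = 1/343.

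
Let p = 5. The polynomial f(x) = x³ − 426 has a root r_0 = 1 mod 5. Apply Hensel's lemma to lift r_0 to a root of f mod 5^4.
r_3 = 351 (mod 625)

Hensel: r_{i+1} = r_i − f(r_i)/f′(r_i) mod 5^{i+2}, where f′(x) = 3x². Iterate:
  r_0 = 1 (mod 5)
  r_1 = 1 (mod 25)
  r_2 = 101 (mod 125)
  r_3 = 351 (mod 625)
Final: r = 351 with f(r) ≡ 0 mod 5^4.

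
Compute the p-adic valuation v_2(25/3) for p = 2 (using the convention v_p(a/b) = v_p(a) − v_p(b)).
v_2(25/3) = 0

Factor powers of 2 from the numerator and denominator of the reduced fraction: 25 = 2^0 · 25 and 3 = 2^0 · 3. Apply v_p(a/b) = v_p(a) − v_p(b): v_2(25/3) = 0 − 0 = 0.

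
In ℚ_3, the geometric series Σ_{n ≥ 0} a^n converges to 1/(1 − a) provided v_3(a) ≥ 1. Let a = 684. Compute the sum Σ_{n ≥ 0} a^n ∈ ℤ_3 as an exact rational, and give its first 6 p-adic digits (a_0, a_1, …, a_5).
Σ a^n = 1/(1 − a) = -1/683;  first 6 digits = (1, 0, 1, 1, 0, 2)

v_3(a) = 2 ≥ 1, so the series converges in ℤ_3 to 1/(1 − a) = 1/(1 − 684) = -1/683. Expand this rational in ℤ_3: compute digits iteratively via d_i = x_i mod 3, x_{i+1} = (x_i − d_i)/3. The first 6 digits are (1, 0, 1, 1, 0, 2).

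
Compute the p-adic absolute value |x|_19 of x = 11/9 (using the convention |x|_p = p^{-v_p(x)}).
|11/9|_19 = 1

Step 1 — compute v_19(x) by factoring powers of 19 out of the numerator and denominator: v_19(11/9) = 0. Step 2 — apply |x|_p = p^{-v_p(x)} = 19^{0} = 1.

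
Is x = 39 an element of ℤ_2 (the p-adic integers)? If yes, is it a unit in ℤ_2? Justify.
x ∈ ℤ_2^× (unit); v_2(x) = 0

ℤ_2 = {x ∈ ℚ_2 : v_2(x) ≥ 0} and ℤ_2^× = {x ∈ ℤ_2 : v_2(x) = 0}. Here v_2(39) = v_2(num) − v_2(den) = 0; compare against these criteria.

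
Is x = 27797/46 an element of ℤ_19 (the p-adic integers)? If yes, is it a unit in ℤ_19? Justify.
x ∈ ℤ_19 but not a unit; v_19(x) = 2 > 0

ℤ_19 = {x ∈ ℚ_19 : v_19(x) ≥ 0} and ℤ_19^× = {x ∈ ℤ_19 : v_19(x) = 0}. Here v_19(27797/46) = v_19(num) − v_19(den) = 2; compare against these criteria.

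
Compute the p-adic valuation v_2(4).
v_2(4) = 2

v_2(n) is the largest exponent k such that 2^k divides n. Factor out: 4 = 2^2 · 1. (Sign doesn't affect v_p.) So v_2(4) = 2.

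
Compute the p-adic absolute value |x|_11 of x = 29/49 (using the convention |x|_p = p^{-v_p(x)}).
|29/49|_11 = 1

Step 1 — compute v_11(x) by factoring powers of 11 out of the numerator and denominator: v_11(29/49) = 0. Step 2 — apply |x|_p = p^{-v_p(x)} = 11^{0} = 1.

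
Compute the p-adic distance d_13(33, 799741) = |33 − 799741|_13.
d_13(33, 799741) = 1/28561

Step 1 — x − y = 33 − 799741 = -799708. Step 2 — v_13(-799708) = 4 (factor: -799708 = −(13^4 · 28); the sign does not affect v_p). Step 3 — |x − y|_13 = 13^{-4} = 1/28561.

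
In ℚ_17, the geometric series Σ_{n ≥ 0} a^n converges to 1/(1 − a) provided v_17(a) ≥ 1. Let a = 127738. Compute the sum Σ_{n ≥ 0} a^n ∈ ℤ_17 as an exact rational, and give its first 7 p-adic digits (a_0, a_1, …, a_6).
Σ a^n = 1/(1 − a) = -1/127737;  first 7 digits = (1, 0, 0, 9, 1, 0, 13)

v_17(a) = 3 ≥ 1, so the series converges in ℤ_17 to 1/(1 − a) = 1/(1 − 127738) = -1/127737. Expand this rational in ℤ_17: compute digits iteratively via d_i = x_i mod 17, x_{i+1} = (x_i − d_i)/17. The first 7 digits are (1, 0, 0, 9, 1, 0, 13).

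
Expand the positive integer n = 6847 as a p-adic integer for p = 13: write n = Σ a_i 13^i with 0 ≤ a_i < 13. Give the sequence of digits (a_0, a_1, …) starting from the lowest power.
(a_0, a_1, …) = (9, 6, 1, 3)

Repeated division by 13 gives the digits low-to-high: 6847 = 9 + 6·13^1 + 1·13^2 + 3·13^3. Digit sequence: (9, 6, 1, 3).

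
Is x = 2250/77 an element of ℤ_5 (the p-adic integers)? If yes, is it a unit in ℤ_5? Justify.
x ∈ ℤ_5 but not a unit; v_5(x) = 3 > 0

ℤ_5 = {x ∈ ℚ_5 : v_5(x) ≥ 0} and ℤ_5^× = {x ∈ ℤ_5 : v_5(x) = 0}. Here v_5(2250/77) = v_5(num) − v_5(den) = 3; compare against these criteria.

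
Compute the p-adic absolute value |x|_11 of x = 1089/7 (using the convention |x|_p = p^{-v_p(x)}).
|1089/7|_11 = 1/121

Step 1 — compute v_11(x) by factoring powers of 11 out of the numerator and denominator: v_11(1089/7) = 2. Step 2 — apply |x|_p = p^{-v_p(x)} = 11^{-2} = 1/121.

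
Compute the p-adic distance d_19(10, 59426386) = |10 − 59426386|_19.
d_19(10, 59426386) = 1/2476099

Step 1 — x − y = 10 − 59426386 = -59426376. Step 2 — v_19(-59426376) = 5 (factor: -59426376 = −(19^5 · 24); the sign does not affect v_p). Step 3 — |x − y|_19 = 19^{-5} = 1/2476099.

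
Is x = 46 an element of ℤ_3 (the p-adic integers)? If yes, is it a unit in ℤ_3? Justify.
x ∈ ℤ_3^× (unit); v_3(x) = 0

ℤ_3 = {x ∈ ℚ_3 : v_3(x) ≥ 0} and ℤ_3^× = {x ∈ ℤ_3 : v_3(x) = 0}. Here v_3(46) = v_3(num) − v_3(den) = 0; compare against these criteria.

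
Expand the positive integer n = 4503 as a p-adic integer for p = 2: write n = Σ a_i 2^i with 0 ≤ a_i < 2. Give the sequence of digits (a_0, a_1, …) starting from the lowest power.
(a_0, a_1, …) = (1, 1, 1, 0, 1, 0, 0, 1, 1, 0, 0, 0, 1)

Repeated division by 2 gives the digits low-to-high: 4503 = 1 + 1·2^1 + 1·2^2 + 1·2^4 + 1·2^7 + 1·2^8 + 1·2^12. Digit sequence: (1, 1, 1, 0, 1, 0, 0, 1, 1, 0, 0, 0, 1).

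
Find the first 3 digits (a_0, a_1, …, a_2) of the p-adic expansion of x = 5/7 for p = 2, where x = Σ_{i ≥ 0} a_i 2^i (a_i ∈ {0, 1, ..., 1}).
(a_0, …, a_2) = (1, 1, 0)

v_2(5/7) = 0 (numerator and denominator both coprime to 2), so x ∈ ℤ_2^×. Compute digits iteratively via a_i = x_i mod 2, x_{i+1} = (x_i − a_i)/2, with x_0 = x:
  x_0 = 5/7;  a_0 = 1;  x_1 = (x_0 − 1)/2 = -1/7
  x_1 = -1/7;  a_1 = 1;  x_2 = (x_1 − 1)/2 = -4/7
  x_2 = -4/7;  a_2 = 0;  x_3 = (x_2 − 0)/2 = -2/7
Digits: (1, 1, 0).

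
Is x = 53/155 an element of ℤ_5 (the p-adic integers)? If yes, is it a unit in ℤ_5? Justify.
x ∉ ℤ_5 (v_5(x) = -1 < 0)

ℤ_5 = {x ∈ ℚ_5 : v_5(x) ≥ 0} and ℤ_5^× = {x ∈ ℤ_5 : v_5(x) = 0}. Here v_5(53/155) = v_5(num) − v_5(den) = -1; compare against these criteria.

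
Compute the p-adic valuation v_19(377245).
v_19(377245) = 3

v_19(n) is the largest exponent k such that 19^k divides n. Factor out: 377245 = 19^3 · 55. (Sign doesn't affect v_p.) So v_19(377245) = 3.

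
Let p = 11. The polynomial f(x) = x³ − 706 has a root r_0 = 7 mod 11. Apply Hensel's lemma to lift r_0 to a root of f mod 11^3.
r_2 = 1096 (mod 1331)

Hensel: r_{i+1} = r_i − f(r_i)/f′(r_i) mod 11^{i+2}, where f′(x) = 3x². Iterate:
  r_0 = 7 (mod 11)
  r_1 = 7 (mod 121)
  r_2 = 1096 (mod 1331)
Final: r = 1096 with f(r) ≡ 0 mod 11^3.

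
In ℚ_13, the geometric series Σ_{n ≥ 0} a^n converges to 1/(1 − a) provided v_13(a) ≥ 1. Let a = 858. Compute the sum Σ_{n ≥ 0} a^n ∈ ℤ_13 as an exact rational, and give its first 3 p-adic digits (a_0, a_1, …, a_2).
Σ a^n = 1/(1 − a) = -1/857;  first 3 digits = (1, 1, 6)

v_13(a) = 1 ≥ 1, so the series converges in ℤ_13 to 1/(1 − a) = 1/(1 − 858) = -1/857. Expand this rational in ℤ_13: compute digits iteratively via d_i = x_i mod 13, x_{i+1} = (x_i − d_i)/13. The first 3 digits are (1, 1, 6).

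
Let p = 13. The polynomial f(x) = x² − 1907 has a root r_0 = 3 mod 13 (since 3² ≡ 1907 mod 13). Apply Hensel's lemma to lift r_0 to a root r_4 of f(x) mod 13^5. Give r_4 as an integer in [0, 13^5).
r_4 = 125999 (mod 371293)

Hensel's recurrence: r_{i+1} = r_i − f(r_i)·(f′(r_i))^{-1} mod 13^{i+2}, with f′(x) = 2x. Iterate:
  r_0 = 3 (mod 13)
  r_1 = 94 (mod 169)
  r_2 = 770 (mod 2197)
  r_3 = 11755 (mod 28561)
  r_4 = 125999 (mod 371293)
Final: r_4 = 125999, and one checks f(r_4) ≡ 0 mod 13^5.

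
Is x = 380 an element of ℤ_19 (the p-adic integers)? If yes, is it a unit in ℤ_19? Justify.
x ∈ ℤ_19 but not a unit; v_19(x) = 1 > 0

ℤ_19 = {x ∈ ℚ_19 : v_19(x) ≥ 0} and ℤ_19^× = {x ∈ ℤ_19 : v_19(x) = 0}. Here v_19(380) = v_19(num) − v_19(den) = 1; compare against these criteria.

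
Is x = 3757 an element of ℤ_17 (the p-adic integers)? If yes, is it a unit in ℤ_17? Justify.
x ∈ ℤ_17 but not a unit; v_17(x) = 2 > 0

ℤ_17 = {x ∈ ℚ_17 : v_17(x) ≥ 0} and ℤ_17^× = {x ∈ ℤ_17 : v_17(x) = 0}. Here v_17(3757) = v_17(num) − v_17(den) = 2; compare against these criteria.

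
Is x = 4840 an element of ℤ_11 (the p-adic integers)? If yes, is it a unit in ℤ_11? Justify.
x ∈ ℤ_11 but not a unit; v_11(x) = 2 > 0

ℤ_11 = {x ∈ ℚ_11 : v_11(x) ≥ 0} and ℤ_11^× = {x ∈ ℤ_11 : v_11(x) = 0}. Here v_11(4840) = v_11(num) − v_11(den) = 2; compare against these criteria.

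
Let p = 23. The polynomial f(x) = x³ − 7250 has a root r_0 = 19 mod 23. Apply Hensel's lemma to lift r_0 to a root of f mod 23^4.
r_3 = 102576 (mod 279841)

Hensel: r_{i+1} = r_i − f(r_i)/f′(r_i) mod 23^{i+2}, where f′(x) = 3x². Iterate:
  r_0 = 19 (mod 23)
  r_1 = 479 (mod 529)
  r_2 = 5240 (mod 12167)
  r_3 = 102576 (mod 279841)
Final: r = 102576 with f(r) ≡ 0 mod 23^4.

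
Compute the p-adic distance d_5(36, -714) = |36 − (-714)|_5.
d_5(36, -714) = 1/125

Step 1 — x − y = 36 − (-714) = 750. Step 2 — v_5(750) = 3 (factor: 750 = (5^3 · 6); the sign does not affect v_p). Step 3 — |x − y|_5 = 5^{-3} = 1/125.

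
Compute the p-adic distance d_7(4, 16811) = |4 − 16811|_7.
d_7(4, 16811) = 1/16807

Step 1 — x − y = 4 − 16811 = -16807. Step 2 — v_7(-16807) = 5 (factor: -16807 = −(7^5 · 1); the sign does not affect v_p). Step 3 — |x − y|_7 = 7^{-5} = 1/16807.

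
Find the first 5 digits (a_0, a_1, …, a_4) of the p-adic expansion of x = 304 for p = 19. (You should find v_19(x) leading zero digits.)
(a_0, …, a_4) = (0, 16, 0, 0, 0)

v_19(304) = 1, so a_0 = ... = a_0 = 0. Factor out: x = 19^1 · u with u = 16 a unit in ℤ_19. Expand u iteratively via a_{v+i} = u_i mod 19, u_{i+1} = (u_i − a_{v+i})/19:
  u_0 = 16;  a_1 = 16;  u_1 = (u_0 − 16)/19 = 0
  u_1 = 0;  a_2 = 0;  u_2 = (u_1 − 0)/19 = 0
  u_2 = 0;  a_3 = 0;  u_3 = (u_2 − 0)/19 = 0
  u_3 = 0;  a_4 = 0;  u_4 = (u_3 − 0)/19 = 0
Digits: (0, 16, 0, 0, 0).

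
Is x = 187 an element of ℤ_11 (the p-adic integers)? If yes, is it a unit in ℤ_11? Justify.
x ∈ ℤ_11 but not a unit; v_11(x) = 1 > 0

ℤ_11 = {x ∈ ℚ_11 : v_11(x) ≥ 0} and ℤ_11^× = {x ∈ ℤ_11 : v_11(x) = 0}. Here v_11(187) = v_11(num) − v_11(den) = 1; compare against these criteria.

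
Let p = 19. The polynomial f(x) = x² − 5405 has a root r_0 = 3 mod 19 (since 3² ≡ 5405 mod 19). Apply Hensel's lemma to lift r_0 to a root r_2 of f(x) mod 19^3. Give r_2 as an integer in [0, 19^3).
r_2 = 1504 (mod 6859)

Hensel's recurrence: r_{i+1} = r_i − f(r_i)·(f′(r_i))^{-1} mod 19^{i+2}, with f′(x) = 2x. Iterate:
  r_0 = 3 (mod 19)
  r_1 = 60 (mod 361)
  r_2 = 1504 (mod 6859)
Final: r_2 = 1504, and one checks f(r_2) ≡ 0 mod 19^3.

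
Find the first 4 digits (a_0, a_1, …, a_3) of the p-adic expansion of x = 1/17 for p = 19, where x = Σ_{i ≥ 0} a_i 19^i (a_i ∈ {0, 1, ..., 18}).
(a_0, …, a_3) = (9, 4, 2, 1)

v_19(1/17) = 0 (numerator and denominator both coprime to 19), so x ∈ ℤ_19^×. Compute digits iteratively via a_i = x_i mod 19, x_{i+1} = (x_i − a_i)/19, with x_0 = x:
  x_0 = 1/17;  a_0 = 9;  x_1 = (x_0 − 9)/19 = -8/17
  x_1 = -8/17;  a_1 = 4;  x_2 = (x_1 − 4)/19 = -4/17
  x_2 = -4/17;  a_2 = 2;  x_3 = (x_2 − 2)/19 = -2/17
  x_3 = -2/17;  a_3 = 1;  x_4 = (x_3 − 1)/19 = -1/17
Digits: (9, 4, 2, 1).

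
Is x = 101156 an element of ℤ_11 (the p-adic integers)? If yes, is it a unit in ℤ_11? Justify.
x ∈ ℤ_11 but not a unit; v_11(x) = 3 > 0

ℤ_11 = {x ∈ ℚ_11 : v_11(x) ≥ 0} and ℤ_11^× = {x ∈ ℤ_11 : v_11(x) = 0}. Here v_11(101156) = v_11(num) − v_11(den) = 3; compare against these criteria.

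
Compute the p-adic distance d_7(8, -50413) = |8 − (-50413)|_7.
d_7(8, -50413) = 1/16807

Step 1 — x − y = 8 − (-50413) = 50421. Step 2 — v_7(50421) = 5 (factor: 50421 = (7^5 · 3); the sign does not affect v_p). Step 3 — |x − y|_7 = 7^{-5} = 1/16807.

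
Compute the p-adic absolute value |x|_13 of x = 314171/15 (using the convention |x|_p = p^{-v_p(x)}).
|314171/15|_13 = 1/28561

Step 1 — compute v_13(x) by factoring powers of 13 out of the numerator and denominator: v_13(314171/15) = 4. Step 2 — apply |x|_p = p^{-v_p(x)} = 13^{-4} = 1/28561.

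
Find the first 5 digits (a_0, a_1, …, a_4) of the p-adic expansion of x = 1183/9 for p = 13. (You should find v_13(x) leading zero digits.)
(a_0, …, a_4) = (0, 0, 8, 11, 2)

v_13(1183/9) = 2, so a_0 = ... = a_1 = 0. Factor out: x = 13^2 · u with u = 7/9 a unit in ℤ_13. Expand u iteratively via a_{v+i} = u_i mod 13, u_{i+1} = (u_i − a_{v+i})/13:
  u_0 = 7/9;  a_2 = 8;  u_1 = (u_0 − 8)/13 = -5/9
  u_1 = -5/9;  a_3 = 11;  u_2 = (u_1 − 11)/13 = -8/9
  u_2 = -8/9;  a_4 = 2;  u_3 = (u_2 − 2)/13 = -2/9
Digits: (0, 0, 8, 11, 2).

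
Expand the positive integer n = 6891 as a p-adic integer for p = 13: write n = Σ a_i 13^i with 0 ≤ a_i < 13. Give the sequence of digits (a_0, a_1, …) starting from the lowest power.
(a_0, a_1, …) = (1, 10, 1, 3)

Repeated division by 13 gives the digits low-to-high: 6891 = 1 + 10·13^1 + 1·13^2 + 3·13^3. Digit sequence: (1, 10, 1, 3).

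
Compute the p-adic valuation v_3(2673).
v_3(2673) = 5

v_3(n) is the largest exponent k such that 3^k divides n. Factor out: 2673 = 3^5 · 11. (Sign doesn't affect v_p.) So v_3(2673) = 5.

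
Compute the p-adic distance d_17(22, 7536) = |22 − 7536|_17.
d_17(22, 7536) = 1/289

Step 1 — x − y = 22 − 7536 = -7514. Step 2 — v_17(-7514) = 2 (factor: -7514 = −(17^2 · 26); the sign does not affect v_p). Step 3 — |x − y|_17 = 17^{-2} = 1/289.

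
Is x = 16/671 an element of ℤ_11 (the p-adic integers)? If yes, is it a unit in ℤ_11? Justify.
x ∉ ℤ_11 (v_11(x) = -1 < 0)

ℤ_11 = {x ∈ ℚ_11 : v_11(x) ≥ 0} and ℤ_11^× = {x ∈ ℤ_11 : v_11(x) = 0}. Here v_11(16/671) = v_11(num) − v_11(den) = -1; compare against these criteria.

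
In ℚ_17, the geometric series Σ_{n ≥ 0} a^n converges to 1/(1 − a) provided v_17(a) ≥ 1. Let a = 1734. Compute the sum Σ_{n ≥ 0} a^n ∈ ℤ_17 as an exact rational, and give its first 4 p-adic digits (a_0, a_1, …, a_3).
Σ a^n = 1/(1 − a) = -1/1733;  first 4 digits = (1, 0, 6, 0)

v_17(a) = 2 ≥ 1, so the series converges in ℤ_17 to 1/(1 − a) = 1/(1 − 1734) = -1/1733. Expand this rational in ℤ_17: compute digits iteratively via d_i = x_i mod 17, x_{i+1} = (x_i − d_i)/17. The first 4 digits are (1, 0, 6, 0).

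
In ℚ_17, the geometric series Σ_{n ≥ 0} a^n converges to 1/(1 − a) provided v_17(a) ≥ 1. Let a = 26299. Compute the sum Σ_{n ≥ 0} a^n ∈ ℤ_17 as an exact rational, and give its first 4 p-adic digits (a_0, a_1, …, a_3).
Σ a^n = 1/(1 − a) = -1/26298;  first 4 digits = (1, 0, 6, 5)

v_17(a) = 2 ≥ 1, so the series converges in ℤ_17 to 1/(1 − a) = 1/(1 − 26299) = -1/26298. Expand this rational in ℤ_17: compute digits iteratively via d_i = x_i mod 17, x_{i+1} = (x_i − d_i)/17. The first 4 digits are (1, 0, 6, 5).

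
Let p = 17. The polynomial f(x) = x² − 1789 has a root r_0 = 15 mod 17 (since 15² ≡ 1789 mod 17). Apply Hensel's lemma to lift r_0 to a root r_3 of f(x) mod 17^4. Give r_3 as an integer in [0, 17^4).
r_3 = 65227 (mod 83521)

Hensel's recurrence: r_{i+1} = r_i − f(r_i)·(f′(r_i))^{-1} mod 17^{i+2}, with f′(x) = 2x. Iterate:
  r_0 = 15 (mod 17)
  r_1 = 202 (mod 289)
  r_2 = 1358 (mod 4913)
  r_3 = 65227 (mod 83521)
Final: r_3 = 65227, and one checks f(r_3) ≡ 0 mod 17^4.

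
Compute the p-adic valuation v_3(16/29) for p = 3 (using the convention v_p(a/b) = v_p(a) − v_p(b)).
v_3(16/29) = 0

Factor powers of 3 from the numerator and denominator of the reduced fraction: 16 = 3^0 · 16 and 29 = 3^0 · 29. Apply v_p(a/b) = v_p(a) − v_p(b): v_3(16/29) = 0 − 0 = 0.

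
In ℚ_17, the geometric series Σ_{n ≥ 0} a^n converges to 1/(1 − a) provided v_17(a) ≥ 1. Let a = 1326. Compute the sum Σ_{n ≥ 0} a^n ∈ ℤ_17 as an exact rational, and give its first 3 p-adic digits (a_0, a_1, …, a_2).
Σ a^n = 1/(1 − a) = -1/1325;  first 3 digits = (1, 10, 2)

v_17(a) = 1 ≥ 1, so the series converges in ℤ_17 to 1/(1 − a) = 1/(1 − 1326) = -1/1325. Expand this rational in ℤ_17: compute digits iteratively via d_i = x_i mod 17, x_{i+1} = (x_i − d_i)/17. The first 3 digits are (1, 10, 2).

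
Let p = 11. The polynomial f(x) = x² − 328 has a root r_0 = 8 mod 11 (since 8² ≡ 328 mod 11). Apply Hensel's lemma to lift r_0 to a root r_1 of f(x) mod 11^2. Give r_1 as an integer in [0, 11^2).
r_1 = 85 (mod 121)

Hensel's recurrence: r_{i+1} = r_i − f(r_i)·(f′(r_i))^{-1} mod 11^{i+2}, with f′(x) = 2x. Iterate:
  r_0 = 8 (mod 11)
  r_1 = 85 (mod 121)
Final: r_1 = 85, and one checks f(r_1) ≡ 0 mod 11^2.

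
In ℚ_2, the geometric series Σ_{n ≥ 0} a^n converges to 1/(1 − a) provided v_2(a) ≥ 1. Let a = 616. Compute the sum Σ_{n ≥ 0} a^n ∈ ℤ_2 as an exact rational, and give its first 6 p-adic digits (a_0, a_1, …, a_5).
Σ a^n = 1/(1 − a) = -1/615;  first 6 digits = (1, 0, 0, 1, 0, 1)

v_2(a) = 3 ≥ 1, so the series converges in ℤ_2 to 1/(1 − a) = 1/(1 − 616) = -1/615. Expand this rational in ℤ_2: compute digits iteratively via d_i = x_i mod 2, x_{i+1} = (x_i − d_i)/2. The first 6 digits are (1, 0, 0, 1, 0, 1).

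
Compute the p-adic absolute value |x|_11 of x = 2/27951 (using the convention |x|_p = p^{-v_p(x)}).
|2/27951|_11 = 1331

Step 1 — compute v_11(x) by factoring powers of 11 out of the numerator and denominator: v_11(2/27951) = -3. Step 2 — apply |x|_p = p^{-v_p(x)} = 11^{3} = 1331.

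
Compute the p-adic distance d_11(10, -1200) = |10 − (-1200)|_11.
d_11(10, -1200) = 1/121

Step 1 — x − y = 10 − (-1200) = 1210. Step 2 — v_11(1210) = 2 (factor: 1210 = (11^2 · 10); the sign does not affect v_p). Step 3 — |x − y|_11 = 11^{-2} = 1/121.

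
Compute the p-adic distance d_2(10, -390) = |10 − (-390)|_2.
d_2(10, -390) = 1/16

Step 1 — x − y = 10 − (-390) = 400. Step 2 — v_2(400) = 4 (factor: 400 = (2^4 · 25); the sign does not affect v_p). Step 3 — |x − y|_2 = 2^{-4} = 1/16.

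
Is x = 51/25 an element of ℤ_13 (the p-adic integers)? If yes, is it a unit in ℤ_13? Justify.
x ∈ ℤ_13^× (unit); v_13(x) = 0

ℤ_13 = {x ∈ ℚ_13 : v_13(x) ≥ 0} and ℤ_13^× = {x ∈ ℤ_13 : v_13(x) = 0}. Here v_13(51/25) = v_13(num) − v_13(den) = 0; compare against these criteria.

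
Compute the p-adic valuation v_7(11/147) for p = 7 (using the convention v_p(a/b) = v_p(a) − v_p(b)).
v_7(11/147) = -2

Factor powers of 7 from the numerator and denominator of the reduced fraction: 11 = 7^0 · 11 and 147 = 7^2 · 3. Apply v_p(a/b) = v_p(a) − v_p(b): v_7(11/147) = 0 − 2 = -2.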